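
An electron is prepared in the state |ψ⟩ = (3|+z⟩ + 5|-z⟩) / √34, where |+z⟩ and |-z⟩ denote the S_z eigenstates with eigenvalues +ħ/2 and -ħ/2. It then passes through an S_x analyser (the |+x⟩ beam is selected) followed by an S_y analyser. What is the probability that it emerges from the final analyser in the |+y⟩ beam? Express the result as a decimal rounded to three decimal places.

0.471

First analyser (S_x): P(|+x⟩) = |⟨+x|ψ⟩|² = 64/68.
After stage 1 the state is |+x⟩; P(|+y⟩) = |⟨+y|+x⟩|² = 1/2.
Joint probability = 64/68 × 1/2 = 0.471.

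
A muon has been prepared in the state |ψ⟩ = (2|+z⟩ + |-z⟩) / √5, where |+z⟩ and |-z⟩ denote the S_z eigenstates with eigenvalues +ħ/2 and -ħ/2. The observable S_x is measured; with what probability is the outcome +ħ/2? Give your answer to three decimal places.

|+x⟩ = (|+z⟩ + |-z⟩)/√2, so ⟨+x|ψ⟩ = (3) / (√2·√5).
P = |3|² / 10 = 9/10.

0.900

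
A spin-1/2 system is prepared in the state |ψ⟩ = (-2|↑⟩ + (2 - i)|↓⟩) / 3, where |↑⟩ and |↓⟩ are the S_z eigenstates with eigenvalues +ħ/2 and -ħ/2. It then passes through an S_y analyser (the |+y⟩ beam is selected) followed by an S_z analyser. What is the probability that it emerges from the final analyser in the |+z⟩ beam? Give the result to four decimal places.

First analyser (S_y): P(|+y⟩) = |⟨+y|ψ⟩|² = 13/18.
After stage 1 the state is |+y⟩; P(|+z⟩) = |⟨+z|+y⟩|² = 1/2.
Joint probability = 13/18 × 1/2 = 0.3611.

0.3611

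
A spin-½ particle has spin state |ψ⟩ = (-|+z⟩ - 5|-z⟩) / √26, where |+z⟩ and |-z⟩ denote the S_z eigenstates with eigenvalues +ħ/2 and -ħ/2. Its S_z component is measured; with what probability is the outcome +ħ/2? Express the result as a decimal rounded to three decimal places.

0.038

The +ħ/2 outcome corresponds to |+z⟩. Its amplitude in |ψ⟩ is -1/√26.
P = |-1|² / 26 = 1/26.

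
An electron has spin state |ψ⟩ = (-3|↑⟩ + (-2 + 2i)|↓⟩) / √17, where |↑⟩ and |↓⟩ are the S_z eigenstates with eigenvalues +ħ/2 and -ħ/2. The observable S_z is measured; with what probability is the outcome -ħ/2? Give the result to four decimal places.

0.4706

The -ħ/2 outcome corresponds to |↓⟩. Its amplitude in |ψ⟩ is (-2 + 2i)/√17.
P = |-2 + 2i|² / 17 = 8/17.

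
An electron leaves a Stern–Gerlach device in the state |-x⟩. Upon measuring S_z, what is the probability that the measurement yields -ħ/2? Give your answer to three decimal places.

0.500

In the S_z basis, |-x⟩ = (|↑⟩ - |↓⟩)/√2 and |-z⟩ = |↓⟩.
|⟨-z|-x⟩|² = 1/2.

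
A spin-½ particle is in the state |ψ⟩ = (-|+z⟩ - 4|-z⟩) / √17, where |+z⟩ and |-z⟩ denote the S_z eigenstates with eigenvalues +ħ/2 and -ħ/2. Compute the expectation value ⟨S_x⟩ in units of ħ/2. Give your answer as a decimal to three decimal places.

⟨σ_x⟩ = 2 Re(a* b)/(|a|²+|b|²) with a = -1, b = -4.
a* b = 4, so ⟨σ_x⟩ = 8/17.
⟨S_x⟩ = (ħ/2)·⟨σ_x⟩.

0.471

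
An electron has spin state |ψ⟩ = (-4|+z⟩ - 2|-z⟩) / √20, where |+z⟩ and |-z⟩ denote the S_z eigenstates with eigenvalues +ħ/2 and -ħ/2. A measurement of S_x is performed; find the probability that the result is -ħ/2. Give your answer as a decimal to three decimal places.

|-x⟩ = (|+z⟩ - |-z⟩)/√2, so ⟨-x|ψ⟩ = (-2) / (√2·√20).
P = |-2|² / 40 = 4/40.

0.100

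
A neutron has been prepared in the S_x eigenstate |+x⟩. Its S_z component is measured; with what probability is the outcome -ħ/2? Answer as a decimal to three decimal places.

0.500

In the S_z basis, |+x⟩ = (|↑⟩ + |↓⟩)/√2 and |-z⟩ = |↓⟩.
|⟨-z|+x⟩|² = 1/2.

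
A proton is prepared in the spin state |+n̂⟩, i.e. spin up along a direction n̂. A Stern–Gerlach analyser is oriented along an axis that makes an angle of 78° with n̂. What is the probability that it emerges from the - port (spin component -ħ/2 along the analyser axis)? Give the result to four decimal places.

For spin-½, the probability of finding spin-up along an axis at angle θ to the initial spin direction is cos²(θ/2); spin-down is sin²(θ/2).
θ = 78°, so P = sin²(39°) ≈ 0.3960.

0.3960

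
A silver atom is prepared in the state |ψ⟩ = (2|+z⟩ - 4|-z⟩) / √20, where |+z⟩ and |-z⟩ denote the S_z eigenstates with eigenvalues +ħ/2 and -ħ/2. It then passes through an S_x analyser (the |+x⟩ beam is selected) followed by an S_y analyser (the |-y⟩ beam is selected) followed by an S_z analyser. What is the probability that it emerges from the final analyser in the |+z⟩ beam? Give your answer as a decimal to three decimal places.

First analyser (S_x): P(|+x⟩) = |⟨+x|ψ⟩|² = 4/40.
After stage 1 the state is |+x⟩; P(|-y⟩) = |⟨-y|+x⟩|² = 1/2.
After stage 2 the state is |-y⟩; P(|+z⟩) = |⟨+z|-y⟩|² = 1/2.
Joint probability = 4/40 × 1/2 × 1/2 = 0.025.

0.025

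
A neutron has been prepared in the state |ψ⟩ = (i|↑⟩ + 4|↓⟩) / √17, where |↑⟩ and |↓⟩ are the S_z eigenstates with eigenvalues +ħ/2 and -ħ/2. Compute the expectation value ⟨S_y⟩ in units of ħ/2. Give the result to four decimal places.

⟨σ_y⟩ = 2 Im(a* b)/(|a|²+|b|²) with a = i, b = 4.
a* b = -4i, so ⟨σ_y⟩ = -8/17.
⟨S_y⟩ = (ħ/2)·⟨σ_y⟩.

-0.4706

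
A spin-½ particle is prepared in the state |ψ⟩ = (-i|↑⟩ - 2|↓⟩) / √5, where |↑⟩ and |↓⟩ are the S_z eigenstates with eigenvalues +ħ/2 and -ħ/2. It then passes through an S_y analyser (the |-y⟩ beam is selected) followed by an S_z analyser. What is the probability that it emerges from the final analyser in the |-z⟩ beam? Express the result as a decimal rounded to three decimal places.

First analyser (S_y): P(|-y⟩) = |⟨-y|ψ⟩|² = 9/10.
After stage 1 the state is |-y⟩; P(|-z⟩) = |⟨-z|-y⟩|² = 1/2.
Joint probability = 9/10 × 1/2 = 0.450.

0.450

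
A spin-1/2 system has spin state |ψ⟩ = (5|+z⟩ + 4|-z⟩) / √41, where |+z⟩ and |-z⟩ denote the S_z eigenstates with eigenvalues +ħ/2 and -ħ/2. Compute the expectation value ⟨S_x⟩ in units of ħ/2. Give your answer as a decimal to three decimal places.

0.976

⟨σ_x⟩ = 2 Re(a* b)/(|a|²+|b|²) with a = 5, b = 4.
a* b = 20, so ⟨σ_x⟩ = 40/41.
⟨S_x⟩ = (ħ/2)·⟨σ_x⟩.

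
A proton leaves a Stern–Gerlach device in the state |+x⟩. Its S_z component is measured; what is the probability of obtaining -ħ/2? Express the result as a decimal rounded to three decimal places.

In the S_z basis, |+x⟩ = (|↑⟩ + |↓⟩)/√2 and |-z⟩ = |↓⟩.
|⟨-z|+x⟩|² = 1/2.

0.500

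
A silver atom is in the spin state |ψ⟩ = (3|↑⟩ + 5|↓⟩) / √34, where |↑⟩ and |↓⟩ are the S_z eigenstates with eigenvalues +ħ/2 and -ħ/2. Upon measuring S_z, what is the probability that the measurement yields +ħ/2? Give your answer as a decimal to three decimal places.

The +ħ/2 outcome corresponds to |↑⟩. Its amplitude in |ψ⟩ is 3/√34.
P = |3|² / 34 = 9/34.

0.265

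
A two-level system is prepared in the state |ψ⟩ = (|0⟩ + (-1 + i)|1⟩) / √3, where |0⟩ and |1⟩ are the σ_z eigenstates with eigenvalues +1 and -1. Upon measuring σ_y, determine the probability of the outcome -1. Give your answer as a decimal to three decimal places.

0.167

|-y⟩ = (|0⟩ - i|1⟩)/√2, so ⟨-y|ψ⟩ = (-i) / (√2·√3).
P = |-i|² / 6 = 1/6.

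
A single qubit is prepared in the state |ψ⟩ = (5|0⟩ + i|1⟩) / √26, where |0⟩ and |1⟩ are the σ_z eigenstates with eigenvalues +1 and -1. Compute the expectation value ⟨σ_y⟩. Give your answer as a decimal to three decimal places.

⟨σ_y⟩ = 2 Im(a* b)/(|a|²+|b|²) with a = 5, b = i.
a* b = 5i, so ⟨σ_y⟩ = 10/26.

0.385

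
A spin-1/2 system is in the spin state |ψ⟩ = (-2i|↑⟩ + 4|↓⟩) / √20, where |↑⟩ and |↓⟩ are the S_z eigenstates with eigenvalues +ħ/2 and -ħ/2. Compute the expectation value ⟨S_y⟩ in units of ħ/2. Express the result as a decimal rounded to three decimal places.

⟨σ_y⟩ = 2 Im(a* b)/(|a|²+|b|²) with a = -2i, b = 4.
a* b = 8i, so ⟨σ_y⟩ = 16/20.
⟨S_y⟩ = (ħ/2)·⟨σ_y⟩.

0.800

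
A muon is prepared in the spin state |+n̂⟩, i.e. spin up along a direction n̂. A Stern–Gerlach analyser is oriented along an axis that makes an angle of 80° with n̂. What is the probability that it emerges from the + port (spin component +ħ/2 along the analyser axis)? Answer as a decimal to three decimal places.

For spin-½, the probability of finding spin-up along an axis at angle θ to the initial spin direction is cos²(θ/2); spin-down is sin²(θ/2).
θ = 80°, so P = cos²(40°) ≈ 0.587.

0.587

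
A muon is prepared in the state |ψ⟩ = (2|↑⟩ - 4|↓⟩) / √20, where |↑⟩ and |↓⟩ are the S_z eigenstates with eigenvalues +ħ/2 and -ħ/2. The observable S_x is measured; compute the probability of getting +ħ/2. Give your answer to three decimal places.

|+x⟩ = (|↑⟩ + |↓⟩)/√2, so ⟨+x|ψ⟩ = (-2) / (√2·√20).
P = |-2|² / 40 = 4/40.

0.100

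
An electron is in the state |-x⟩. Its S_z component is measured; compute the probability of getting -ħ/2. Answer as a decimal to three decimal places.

0.500

In the S_z basis, |-x⟩ = (|+z⟩ - |-z⟩)/√2 and |-z⟩ = |-z⟩.
|⟨-z|-x⟩|² = 1/2.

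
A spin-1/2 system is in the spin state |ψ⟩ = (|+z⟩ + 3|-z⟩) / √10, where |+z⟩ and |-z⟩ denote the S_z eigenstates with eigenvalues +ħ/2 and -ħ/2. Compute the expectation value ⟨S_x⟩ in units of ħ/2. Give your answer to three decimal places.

0.600

⟨σ_x⟩ = 2 Re(a* b)/(|a|²+|b|²) with a = 1, b = 3.
a* b = 3, so ⟨σ_x⟩ = 6/10.
⟨S_x⟩ = (ħ/2)·⟨σ_x⟩.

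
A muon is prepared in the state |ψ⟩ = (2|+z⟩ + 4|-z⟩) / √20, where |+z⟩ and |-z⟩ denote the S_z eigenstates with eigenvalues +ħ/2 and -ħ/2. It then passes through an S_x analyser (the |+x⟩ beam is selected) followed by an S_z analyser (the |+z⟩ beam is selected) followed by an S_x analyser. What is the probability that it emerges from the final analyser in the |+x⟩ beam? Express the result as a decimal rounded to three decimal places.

0.225

First analyser (S_x): P(|+x⟩) = |⟨+x|ψ⟩|² = 36/40.
After stage 1 the state is |+x⟩; P(|+z⟩) = |⟨+z|+x⟩|² = 1/2.
After stage 2 the state is |+z⟩; P(|+x⟩) = |⟨+x|+z⟩|² = 1/2.
Joint probability = 36/40 × 1/2 × 1/2 = 0.225.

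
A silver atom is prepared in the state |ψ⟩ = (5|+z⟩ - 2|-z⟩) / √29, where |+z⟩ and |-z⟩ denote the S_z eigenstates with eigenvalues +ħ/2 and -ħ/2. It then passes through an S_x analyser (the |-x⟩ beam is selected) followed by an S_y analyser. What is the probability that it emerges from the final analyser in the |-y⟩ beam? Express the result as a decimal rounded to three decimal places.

0.422

First analyser (S_x): P(|-x⟩) = |⟨-x|ψ⟩|² = 49/58.
After stage 1 the state is |-x⟩; P(|-y⟩) = |⟨-y|-x⟩|² = 1/2.
Joint probability = 49/58 × 1/2 = 0.422.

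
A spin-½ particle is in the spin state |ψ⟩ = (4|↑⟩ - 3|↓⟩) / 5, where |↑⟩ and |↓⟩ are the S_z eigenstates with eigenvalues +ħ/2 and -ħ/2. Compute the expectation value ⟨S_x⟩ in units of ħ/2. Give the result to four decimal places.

-0.9600

⟨σ_x⟩ = 2 Re(a* b)/(|a|²+|b|²) with a = 4, b = -3.
a* b = -12, so ⟨σ_x⟩ = -24/25.
⟨S_x⟩ = (ħ/2)·⟨σ_x⟩.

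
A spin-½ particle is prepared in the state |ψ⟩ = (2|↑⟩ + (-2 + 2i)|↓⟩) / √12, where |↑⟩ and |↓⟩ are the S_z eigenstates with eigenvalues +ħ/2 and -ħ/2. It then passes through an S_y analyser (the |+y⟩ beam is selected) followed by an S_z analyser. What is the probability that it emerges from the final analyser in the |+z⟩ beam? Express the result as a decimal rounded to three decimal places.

First analyser (S_y): P(|+y⟩) = |⟨+y|ψ⟩|² = 20/24.
After stage 1 the state is |+y⟩; P(|+z⟩) = |⟨+z|+y⟩|² = 1/2.
Joint probability = 20/24 × 1/2 = 0.417.

0.417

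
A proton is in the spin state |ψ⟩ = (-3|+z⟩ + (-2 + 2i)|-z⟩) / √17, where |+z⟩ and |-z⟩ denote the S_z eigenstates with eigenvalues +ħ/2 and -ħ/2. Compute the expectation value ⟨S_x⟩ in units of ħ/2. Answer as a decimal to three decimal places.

⟨σ_x⟩ = 2 Re(a* b)/(|a|²+|b|²) with a = -3, b = (-2 + 2i).
a* b = (6 - 6i), so ⟨σ_x⟩ = 12/17.
⟨S_x⟩ = (ħ/2)·⟨σ_x⟩.

0.706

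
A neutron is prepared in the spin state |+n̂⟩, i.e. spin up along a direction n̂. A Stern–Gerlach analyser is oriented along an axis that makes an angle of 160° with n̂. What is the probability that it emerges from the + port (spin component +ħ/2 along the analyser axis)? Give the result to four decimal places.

0.0302

For spin-½, the probability of finding spin-up along an axis at angle θ to the initial spin direction is cos²(θ/2); spin-down is sin²(θ/2).
θ = 160°, so P = cos²(80°) ≈ 0.0302.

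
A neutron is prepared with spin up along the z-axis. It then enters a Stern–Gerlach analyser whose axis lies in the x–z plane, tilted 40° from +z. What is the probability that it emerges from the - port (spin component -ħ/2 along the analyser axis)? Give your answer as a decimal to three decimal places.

0.117

For spin-½, the probability of finding spin-up along an axis at angle θ to the initial spin direction is cos²(θ/2); spin-down is sin²(θ/2).
θ = 40°, so P = sin²(20°) ≈ 0.117.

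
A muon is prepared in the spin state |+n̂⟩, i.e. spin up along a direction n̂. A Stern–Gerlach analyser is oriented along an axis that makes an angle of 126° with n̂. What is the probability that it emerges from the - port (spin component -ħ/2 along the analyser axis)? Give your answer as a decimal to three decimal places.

For spin-½, the probability of finding spin-up along an axis at angle θ to the initial spin direction is cos²(θ/2); spin-down is sin²(θ/2).
θ = 126°, so P = sin²(63°) ≈ 0.794.

0.794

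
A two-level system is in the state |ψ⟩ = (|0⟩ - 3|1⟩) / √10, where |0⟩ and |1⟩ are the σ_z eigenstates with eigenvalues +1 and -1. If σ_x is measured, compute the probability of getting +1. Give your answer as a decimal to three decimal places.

|+x⟩ = (|0⟩ + |1⟩)/√2, so ⟨+x|ψ⟩ = (-2) / (√2·√10).
P = |-2|² / 20 = 4/20.

0.200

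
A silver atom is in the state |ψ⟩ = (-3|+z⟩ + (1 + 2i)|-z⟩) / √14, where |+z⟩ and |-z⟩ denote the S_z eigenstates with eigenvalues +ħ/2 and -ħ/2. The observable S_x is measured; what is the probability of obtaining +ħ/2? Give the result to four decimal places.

0.2857

|+x⟩ = (|+z⟩ + |-z⟩)/√2, so ⟨+x|ψ⟩ = (-2 + 2i) / (√2·√14).
P = |-2 + 2i|² / 28 = 8/28.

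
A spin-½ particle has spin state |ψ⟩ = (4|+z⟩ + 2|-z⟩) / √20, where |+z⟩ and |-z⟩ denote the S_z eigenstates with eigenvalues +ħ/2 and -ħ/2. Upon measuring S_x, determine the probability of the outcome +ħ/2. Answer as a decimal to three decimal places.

|+x⟩ = (|+z⟩ + |-z⟩)/√2, so ⟨+x|ψ⟩ = (6) / (√2·√20).
P = |6|² / 40 = 36/40.

0.900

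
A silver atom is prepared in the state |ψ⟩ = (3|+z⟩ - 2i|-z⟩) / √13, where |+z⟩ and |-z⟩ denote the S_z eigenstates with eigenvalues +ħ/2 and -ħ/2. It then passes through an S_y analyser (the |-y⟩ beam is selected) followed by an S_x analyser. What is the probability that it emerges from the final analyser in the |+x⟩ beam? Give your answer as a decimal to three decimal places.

First analyser (S_y): P(|-y⟩) = |⟨-y|ψ⟩|² = 25/26.
After stage 1 the state is |-y⟩; P(|+x⟩) = |⟨+x|-y⟩|² = 1/2.
Joint probability = 25/26 × 1/2 = 0.481.

0.481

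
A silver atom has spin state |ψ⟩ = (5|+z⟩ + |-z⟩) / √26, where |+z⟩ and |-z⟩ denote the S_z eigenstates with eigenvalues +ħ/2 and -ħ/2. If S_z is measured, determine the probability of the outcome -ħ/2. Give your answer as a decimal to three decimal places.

The -ħ/2 outcome corresponds to |-z⟩. Its amplitude in |ψ⟩ is 1/√26.
P = |1|² / 26 = 1/26.

0.038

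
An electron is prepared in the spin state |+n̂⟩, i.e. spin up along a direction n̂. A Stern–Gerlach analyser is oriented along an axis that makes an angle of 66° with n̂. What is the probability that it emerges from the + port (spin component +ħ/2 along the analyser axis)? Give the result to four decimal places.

For spin-½, the probability of finding spin-up along an axis at angle θ to the initial spin direction is cos²(θ/2); spin-down is sin²(θ/2).
θ = 66°, so P = cos²(33°) ≈ 0.7034.

0.7034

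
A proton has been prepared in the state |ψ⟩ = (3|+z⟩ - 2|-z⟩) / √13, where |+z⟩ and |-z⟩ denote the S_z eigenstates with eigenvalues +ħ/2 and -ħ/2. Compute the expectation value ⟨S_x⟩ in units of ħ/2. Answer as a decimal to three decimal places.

⟨σ_x⟩ = 2 Re(a* b)/(|a|²+|b|²) with a = 3, b = -2.
a* b = -6, so ⟨σ_x⟩ = -12/13.
⟨S_x⟩ = (ħ/2)·⟨σ_x⟩.

-0.923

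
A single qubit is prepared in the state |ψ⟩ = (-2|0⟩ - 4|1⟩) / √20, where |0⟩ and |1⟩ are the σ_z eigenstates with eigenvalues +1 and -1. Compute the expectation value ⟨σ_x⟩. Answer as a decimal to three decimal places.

0.800

⟨σ_x⟩ = 2 Re(a* b)/(|a|²+|b|²) with a = -2, b = -4.
a* b = 8, so ⟨σ_x⟩ = 16/20.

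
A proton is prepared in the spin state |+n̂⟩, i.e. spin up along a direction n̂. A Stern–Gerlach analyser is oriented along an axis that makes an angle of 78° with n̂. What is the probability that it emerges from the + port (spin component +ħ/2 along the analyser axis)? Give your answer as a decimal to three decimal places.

0.604

For spin-½, the probability of finding spin-up along an axis at angle θ to the initial spin direction is cos²(θ/2); spin-down is sin²(θ/2).
θ = 78°, so P = cos²(39°) ≈ 0.604.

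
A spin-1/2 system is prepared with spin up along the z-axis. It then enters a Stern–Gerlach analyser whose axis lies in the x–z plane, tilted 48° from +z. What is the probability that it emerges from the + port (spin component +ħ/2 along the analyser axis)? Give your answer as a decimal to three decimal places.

0.835

For spin-½, the probability of finding spin-up along an axis at angle θ to the initial spin direction is cos²(θ/2); spin-down is sin²(θ/2).
θ = 48°, so P = cos²(24°) ≈ 0.835.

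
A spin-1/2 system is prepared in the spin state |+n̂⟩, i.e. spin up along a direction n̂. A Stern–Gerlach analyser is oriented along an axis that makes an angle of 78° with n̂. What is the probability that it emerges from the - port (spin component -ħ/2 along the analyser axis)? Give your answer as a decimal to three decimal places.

0.396

For spin-½, the probability of finding spin-up along an axis at angle θ to the initial spin direction is cos²(θ/2); spin-down is sin²(θ/2).
θ = 78°, so P = sin²(39°) ≈ 0.396.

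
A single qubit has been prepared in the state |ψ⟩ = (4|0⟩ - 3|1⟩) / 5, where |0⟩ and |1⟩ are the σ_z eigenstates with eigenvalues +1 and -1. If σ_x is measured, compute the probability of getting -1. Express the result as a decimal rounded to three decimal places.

0.980

|-x⟩ = (|0⟩ - |1⟩)/√2, so ⟨-x|ψ⟩ = (7) / (√2·5).
P = |7|² / 50 = 49/50.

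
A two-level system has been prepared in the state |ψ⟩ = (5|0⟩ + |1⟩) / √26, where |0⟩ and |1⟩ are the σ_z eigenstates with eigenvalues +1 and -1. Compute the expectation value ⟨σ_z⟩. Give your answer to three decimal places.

⟨σ_z⟩ = |a|² - |b|² divided by |a|²+|b|², with a, b the |0⟩, |1⟩ amplitudes.
= (25 - 1)/26 = 24/26.

0.923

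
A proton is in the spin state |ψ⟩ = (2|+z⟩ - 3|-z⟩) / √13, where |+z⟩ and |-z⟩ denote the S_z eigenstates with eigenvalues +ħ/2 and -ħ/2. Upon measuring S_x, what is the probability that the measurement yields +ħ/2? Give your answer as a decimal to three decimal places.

|+x⟩ = (|+z⟩ + |-z⟩)/√2, so ⟨+x|ψ⟩ = (-1) / (√2·√13).
P = |-1|² / 26 = 1/26.

0.038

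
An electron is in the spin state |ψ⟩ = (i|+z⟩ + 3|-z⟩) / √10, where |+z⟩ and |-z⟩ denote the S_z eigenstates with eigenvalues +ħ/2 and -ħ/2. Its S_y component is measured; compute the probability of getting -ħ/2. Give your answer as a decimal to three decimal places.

|-y⟩ = (|+z⟩ - i|-z⟩)/√2, so ⟨-y|ψ⟩ = (4i) / (√2·√10).
P = |4i|² / 20 = 16/20.

0.800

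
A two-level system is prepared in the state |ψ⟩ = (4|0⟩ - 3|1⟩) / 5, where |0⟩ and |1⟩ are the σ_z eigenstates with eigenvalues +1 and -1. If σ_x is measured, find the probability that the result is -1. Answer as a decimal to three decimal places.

|-x⟩ = (|0⟩ - |1⟩)/√2, so ⟨-x|ψ⟩ = (7) / (√2·5).
P = |7|² / 50 = 49/50.

0.980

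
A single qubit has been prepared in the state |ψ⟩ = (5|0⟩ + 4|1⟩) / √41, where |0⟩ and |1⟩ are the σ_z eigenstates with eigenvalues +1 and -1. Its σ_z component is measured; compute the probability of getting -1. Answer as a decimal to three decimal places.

The -1 outcome corresponds to |1⟩. Its amplitude in |ψ⟩ is 4/√41.
P = |4|² / 41 = 16/41.

0.390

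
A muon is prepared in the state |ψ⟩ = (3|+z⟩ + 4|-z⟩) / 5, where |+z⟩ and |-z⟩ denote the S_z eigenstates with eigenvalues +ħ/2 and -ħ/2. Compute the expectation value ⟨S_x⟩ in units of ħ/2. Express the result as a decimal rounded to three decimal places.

0.960

⟨σ_x⟩ = 2 Re(a* b)/(|a|²+|b|²) with a = 3, b = 4.
a* b = 12, so ⟨σ_x⟩ = 24/25.
⟨S_x⟩ = (ħ/2)·⟨σ_x⟩.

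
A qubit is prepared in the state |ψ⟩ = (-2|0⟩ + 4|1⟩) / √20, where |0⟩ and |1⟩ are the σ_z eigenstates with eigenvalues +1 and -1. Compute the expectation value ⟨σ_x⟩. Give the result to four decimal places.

-0.8000

⟨σ_x⟩ = 2 Re(a* b)/(|a|²+|b|²) with a = -2, b = 4.
a* b = -8, so ⟨σ_x⟩ = -16/20.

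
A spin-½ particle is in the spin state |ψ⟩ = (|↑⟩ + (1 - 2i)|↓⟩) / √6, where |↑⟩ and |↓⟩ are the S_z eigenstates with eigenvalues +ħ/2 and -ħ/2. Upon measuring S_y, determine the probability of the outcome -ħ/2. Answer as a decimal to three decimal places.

|-y⟩ = (|↑⟩ - i|↓⟩)/√2, so ⟨-y|ψ⟩ = (3 + i) / (√2·√6).
P = |3 + i|² / 12 = 10/12.

0.833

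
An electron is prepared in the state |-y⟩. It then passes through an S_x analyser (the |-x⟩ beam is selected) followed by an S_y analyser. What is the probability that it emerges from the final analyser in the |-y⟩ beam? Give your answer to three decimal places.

First analyser (S_x): from |-y⟩, P(|-x⟩) = 1/2.
After stage 1 the state is |-x⟩; P(|-y⟩) = |⟨-y|-x⟩|² = 1/2.
Joint probability = 1/2 × 1/2 = 0.250.

0.250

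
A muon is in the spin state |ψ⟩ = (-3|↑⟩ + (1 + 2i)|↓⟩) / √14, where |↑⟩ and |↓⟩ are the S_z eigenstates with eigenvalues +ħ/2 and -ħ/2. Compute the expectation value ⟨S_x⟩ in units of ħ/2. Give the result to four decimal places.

-0.4286

⟨σ_x⟩ = 2 Re(a* b)/(|a|²+|b|²) with a = -3, b = (1 + 2i).
a* b = (-3 - 6i), so ⟨σ_x⟩ = -6/14.
⟨S_x⟩ = (ħ/2)·⟨σ_x⟩.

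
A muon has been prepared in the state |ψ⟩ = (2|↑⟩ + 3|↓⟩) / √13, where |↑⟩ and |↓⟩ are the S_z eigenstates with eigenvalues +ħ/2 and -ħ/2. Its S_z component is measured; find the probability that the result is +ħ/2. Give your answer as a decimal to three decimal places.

0.308

The +ħ/2 outcome corresponds to |↑⟩. Its amplitude in |ψ⟩ is 2/√13.
P = |2|² / 13 = 4/13.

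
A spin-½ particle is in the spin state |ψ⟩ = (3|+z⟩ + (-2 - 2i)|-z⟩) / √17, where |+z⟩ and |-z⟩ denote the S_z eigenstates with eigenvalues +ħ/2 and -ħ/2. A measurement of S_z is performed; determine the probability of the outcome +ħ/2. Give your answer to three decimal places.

0.529

The +ħ/2 outcome corresponds to |+z⟩. Its amplitude in |ψ⟩ is 3/√17.
P = |3|² / 17 = 9/17.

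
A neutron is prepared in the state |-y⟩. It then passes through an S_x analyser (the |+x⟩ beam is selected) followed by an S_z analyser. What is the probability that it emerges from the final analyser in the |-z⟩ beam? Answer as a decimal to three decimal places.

First analyser (S_x): from |-y⟩, P(|+x⟩) = 1/2.
After stage 1 the state is |+x⟩; P(|-z⟩) = |⟨-z|+x⟩|² = 1/2.
Joint probability = 1/2 × 1/2 = 0.250.

0.250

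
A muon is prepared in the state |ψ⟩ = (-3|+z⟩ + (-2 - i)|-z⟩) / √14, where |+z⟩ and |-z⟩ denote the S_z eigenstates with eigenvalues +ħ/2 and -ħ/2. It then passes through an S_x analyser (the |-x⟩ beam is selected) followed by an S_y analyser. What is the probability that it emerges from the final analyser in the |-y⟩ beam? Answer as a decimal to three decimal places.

First analyser (S_x): P(|-x⟩) = |⟨-x|ψ⟩|² = 2/28.
After stage 1 the state is |-x⟩; P(|-y⟩) = |⟨-y|-x⟩|² = 1/2.
Joint probability = 2/28 × 1/2 = 0.036.

0.036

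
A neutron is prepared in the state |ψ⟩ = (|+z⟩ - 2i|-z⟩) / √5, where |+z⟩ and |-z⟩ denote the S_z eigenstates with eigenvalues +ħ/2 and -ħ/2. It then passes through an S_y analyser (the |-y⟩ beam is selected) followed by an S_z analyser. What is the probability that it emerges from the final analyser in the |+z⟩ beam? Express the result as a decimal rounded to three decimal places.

First analyser (S_y): P(|-y⟩) = |⟨-y|ψ⟩|² = 9/10.
After stage 1 the state is |-y⟩; P(|+z⟩) = |⟨+z|-y⟩|² = 1/2.
Joint probability = 9/10 × 1/2 = 0.450.

0.450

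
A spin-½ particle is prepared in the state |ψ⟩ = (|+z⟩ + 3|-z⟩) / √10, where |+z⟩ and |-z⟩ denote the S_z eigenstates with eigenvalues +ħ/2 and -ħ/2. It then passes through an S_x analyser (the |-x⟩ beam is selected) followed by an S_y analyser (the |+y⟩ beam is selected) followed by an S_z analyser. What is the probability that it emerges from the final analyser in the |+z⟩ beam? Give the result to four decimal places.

0.0500

First analyser (S_x): P(|-x⟩) = |⟨-x|ψ⟩|² = 4/20.
After stage 1 the state is |-x⟩; P(|+y⟩) = |⟨+y|-x⟩|² = 1/2.
After stage 2 the state is |+y⟩; P(|+z⟩) = |⟨+z|+y⟩|² = 1/2.
Joint probability = 4/20 × 1/2 × 1/2 = 0.0500.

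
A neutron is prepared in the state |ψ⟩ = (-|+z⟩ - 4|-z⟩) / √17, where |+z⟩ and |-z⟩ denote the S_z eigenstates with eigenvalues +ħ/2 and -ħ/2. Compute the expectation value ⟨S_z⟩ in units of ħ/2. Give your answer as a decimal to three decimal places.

⟨σ_z⟩ = |a|² - |b|² divided by |a|²+|b|², with a, b the |+z⟩, |-z⟩ amplitudes.
= (1 - 16)/17 = -15/17.
⟨S_z⟩ = (ħ/2)·⟨σ_z⟩.

-0.882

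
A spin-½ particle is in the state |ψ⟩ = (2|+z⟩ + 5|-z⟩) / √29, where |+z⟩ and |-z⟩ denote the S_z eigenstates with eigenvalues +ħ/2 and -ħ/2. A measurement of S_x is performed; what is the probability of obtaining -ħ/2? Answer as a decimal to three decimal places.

0.155

|-x⟩ = (|+z⟩ - |-z⟩)/√2, so ⟨-x|ψ⟩ = (-3) / (√2·√29).
P = |-3|² / 58 = 9/58.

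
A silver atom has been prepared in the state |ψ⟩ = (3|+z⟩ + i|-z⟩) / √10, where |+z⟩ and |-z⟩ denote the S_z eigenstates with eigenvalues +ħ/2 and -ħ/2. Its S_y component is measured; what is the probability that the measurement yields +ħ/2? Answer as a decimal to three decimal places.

|+y⟩ = (|+z⟩ + i|-z⟩)/√2, so ⟨+y|ψ⟩ = (4) / (√2·√10).
P = |4|² / 20 = 16/20.

0.800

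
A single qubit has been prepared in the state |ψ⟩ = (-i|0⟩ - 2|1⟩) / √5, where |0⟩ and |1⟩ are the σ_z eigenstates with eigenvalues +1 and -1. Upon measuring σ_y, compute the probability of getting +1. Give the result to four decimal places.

0.1000

|+y⟩ = (|0⟩ + i|1⟩)/√2, so ⟨+y|ψ⟩ = (i) / (√2·√5).
P = |i|² / 10 = 1/10.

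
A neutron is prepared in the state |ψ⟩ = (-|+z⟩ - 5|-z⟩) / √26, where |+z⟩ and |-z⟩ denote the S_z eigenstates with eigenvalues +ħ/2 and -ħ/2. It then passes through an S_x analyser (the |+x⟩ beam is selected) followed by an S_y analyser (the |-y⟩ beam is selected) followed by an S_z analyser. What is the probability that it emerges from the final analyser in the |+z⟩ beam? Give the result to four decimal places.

First analyser (S_x): P(|+x⟩) = |⟨+x|ψ⟩|² = 36/52.
After stage 1 the state is |+x⟩; P(|-y⟩) = |⟨-y|+x⟩|² = 1/2.
After stage 2 the state is |-y⟩; P(|+z⟩) = |⟨+z|-y⟩|² = 1/2.
Joint probability = 36/52 × 1/2 × 1/2 = 0.1731.

0.1731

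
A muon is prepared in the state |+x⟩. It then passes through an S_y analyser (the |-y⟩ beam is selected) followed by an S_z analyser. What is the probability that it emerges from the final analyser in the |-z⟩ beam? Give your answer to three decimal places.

First analyser (S_y): from |+x⟩, P(|-y⟩) = 1/2.
After stage 1 the state is |-y⟩; P(|-z⟩) = |⟨-z|-y⟩|² = 1/2.
Joint probability = 1/2 × 1/2 = 0.250.

0.250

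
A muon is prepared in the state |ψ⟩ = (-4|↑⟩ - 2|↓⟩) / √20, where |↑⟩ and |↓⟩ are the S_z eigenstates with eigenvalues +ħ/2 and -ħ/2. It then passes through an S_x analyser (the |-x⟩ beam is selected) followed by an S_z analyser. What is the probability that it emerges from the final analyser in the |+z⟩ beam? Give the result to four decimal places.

First analyser (S_x): P(|-x⟩) = |⟨-x|ψ⟩|² = 4/40.
After stage 1 the state is |-x⟩; P(|+z⟩) = |⟨+z|-x⟩|² = 1/2.
Joint probability = 4/40 × 1/2 = 0.0500.

0.0500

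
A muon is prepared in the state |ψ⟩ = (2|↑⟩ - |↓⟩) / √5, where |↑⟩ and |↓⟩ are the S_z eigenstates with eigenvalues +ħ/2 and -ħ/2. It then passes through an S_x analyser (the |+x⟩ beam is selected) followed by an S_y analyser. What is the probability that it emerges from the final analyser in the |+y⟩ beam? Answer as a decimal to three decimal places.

0.050

First analyser (S_x): P(|+x⟩) = |⟨+x|ψ⟩|² = 1/10.
After stage 1 the state is |+x⟩; P(|+y⟩) = |⟨+y|+x⟩|² = 1/2.
Joint probability = 1/10 × 1/2 = 0.050.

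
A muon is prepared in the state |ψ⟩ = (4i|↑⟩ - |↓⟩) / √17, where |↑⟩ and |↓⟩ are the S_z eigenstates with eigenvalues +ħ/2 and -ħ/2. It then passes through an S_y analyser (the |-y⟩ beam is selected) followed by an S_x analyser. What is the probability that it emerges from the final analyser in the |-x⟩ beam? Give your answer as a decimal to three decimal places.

First analyser (S_y): P(|-y⟩) = |⟨-y|ψ⟩|² = 9/34.
After stage 1 the state is |-y⟩; P(|-x⟩) = |⟨-x|-y⟩|² = 1/2.
Joint probability = 9/34 × 1/2 = 0.132.

0.132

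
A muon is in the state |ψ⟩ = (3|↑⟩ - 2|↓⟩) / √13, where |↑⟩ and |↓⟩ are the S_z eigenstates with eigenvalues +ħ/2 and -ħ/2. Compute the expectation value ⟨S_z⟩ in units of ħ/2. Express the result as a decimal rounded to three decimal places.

0.385

⟨σ_z⟩ = |a|² - |b|² divided by |a|²+|b|², with a, b the |↑⟩, |↓⟩ amplitudes.
= (9 - 4)/13 = 5/13.
⟨S_z⟩ = (ħ/2)·⟨σ_z⟩.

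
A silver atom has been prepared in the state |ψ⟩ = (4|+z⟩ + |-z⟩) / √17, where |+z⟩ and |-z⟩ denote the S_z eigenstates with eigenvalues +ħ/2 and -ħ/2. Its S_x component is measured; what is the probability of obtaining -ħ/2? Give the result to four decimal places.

|-x⟩ = (|+z⟩ - |-z⟩)/√2, so ⟨-x|ψ⟩ = (3) / (√2·√17).
P = |3|² / 34 = 9/34.

0.2647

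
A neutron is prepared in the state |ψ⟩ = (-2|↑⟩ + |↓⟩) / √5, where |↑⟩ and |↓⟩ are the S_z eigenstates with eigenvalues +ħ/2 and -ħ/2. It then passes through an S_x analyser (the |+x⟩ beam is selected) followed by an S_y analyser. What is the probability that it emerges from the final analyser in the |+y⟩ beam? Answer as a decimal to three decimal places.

First analyser (S_x): P(|+x⟩) = |⟨+x|ψ⟩|² = 1/10.
After stage 1 the state is |+x⟩; P(|+y⟩) = |⟨+y|+x⟩|² = 1/2.
Joint probability = 1/10 × 1/2 = 0.050.

0.050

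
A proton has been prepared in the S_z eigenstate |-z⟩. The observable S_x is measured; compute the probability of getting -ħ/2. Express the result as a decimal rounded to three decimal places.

In the S_z basis, |-z⟩ = |-z⟩ and |-x⟩ = (|+z⟩ - |-z⟩)/√2.
|⟨-x|-z⟩|² = 1/2.

0.500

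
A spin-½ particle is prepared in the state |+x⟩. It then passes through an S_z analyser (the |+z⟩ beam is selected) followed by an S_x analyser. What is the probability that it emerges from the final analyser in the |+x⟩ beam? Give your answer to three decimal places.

First analyser (S_z): from |+x⟩, P(|+z⟩) = 1/2.
After stage 1 the state is |+z⟩; P(|+x⟩) = |⟨+x|+z⟩|² = 1/2.
Joint probability = 1/2 × 1/2 = 0.250.

0.250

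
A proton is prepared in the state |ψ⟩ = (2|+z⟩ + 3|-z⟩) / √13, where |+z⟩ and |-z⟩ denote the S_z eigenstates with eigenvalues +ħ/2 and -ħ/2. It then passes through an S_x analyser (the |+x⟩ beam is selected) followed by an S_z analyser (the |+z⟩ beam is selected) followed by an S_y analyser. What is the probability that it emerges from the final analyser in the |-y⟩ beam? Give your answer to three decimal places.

First analyser (S_x): P(|+x⟩) = |⟨+x|ψ⟩|² = 25/26.
After stage 1 the state is |+x⟩; P(|+z⟩) = |⟨+z|+x⟩|² = 1/2.
After stage 2 the state is |+z⟩; P(|-y⟩) = |⟨-y|+z⟩|² = 1/2.
Joint probability = 25/26 × 1/2 × 1/2 = 0.240.

0.240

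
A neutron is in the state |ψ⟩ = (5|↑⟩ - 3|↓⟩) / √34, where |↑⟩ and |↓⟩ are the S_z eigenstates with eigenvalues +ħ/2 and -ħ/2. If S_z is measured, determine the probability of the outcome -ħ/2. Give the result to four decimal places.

0.2647

The -ħ/2 outcome corresponds to |↓⟩. Its amplitude in |ψ⟩ is -3/√34.
P = |-3|² / 34 = 9/34.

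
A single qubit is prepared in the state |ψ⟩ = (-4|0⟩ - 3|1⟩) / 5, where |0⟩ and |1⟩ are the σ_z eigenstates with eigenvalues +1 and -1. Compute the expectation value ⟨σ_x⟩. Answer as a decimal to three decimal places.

0.960

⟨σ_x⟩ = 2 Re(a* b)/(|a|²+|b|²) with a = -4, b = -3.
a* b = 12, so ⟨σ_x⟩ = 24/25.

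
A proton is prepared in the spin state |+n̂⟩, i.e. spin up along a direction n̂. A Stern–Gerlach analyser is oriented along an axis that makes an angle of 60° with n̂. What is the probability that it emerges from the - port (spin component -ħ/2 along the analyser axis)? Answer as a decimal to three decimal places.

0.250

For spin-½, the probability of finding spin-up along an axis at angle θ to the initial spin direction is cos²(θ/2); spin-down is sin²(θ/2).
θ = 60°, so P = sin²(30°) ≈ 0.250.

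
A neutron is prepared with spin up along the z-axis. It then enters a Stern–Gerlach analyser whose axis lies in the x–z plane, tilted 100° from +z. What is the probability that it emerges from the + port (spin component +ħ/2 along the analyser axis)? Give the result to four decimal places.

0.4132

For spin-½, the probability of finding spin-up along an axis at angle θ to the initial spin direction is cos²(θ/2); spin-down is sin²(θ/2).
θ = 100°, so P = cos²(50°) ≈ 0.4132.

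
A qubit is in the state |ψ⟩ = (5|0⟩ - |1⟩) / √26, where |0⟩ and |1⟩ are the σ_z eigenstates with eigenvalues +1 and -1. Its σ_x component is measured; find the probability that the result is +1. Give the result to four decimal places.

0.3077

|+x⟩ = (|0⟩ + |1⟩)/√2, so ⟨+x|ψ⟩ = (4) / (√2·√26).
P = |4|² / 52 = 16/52.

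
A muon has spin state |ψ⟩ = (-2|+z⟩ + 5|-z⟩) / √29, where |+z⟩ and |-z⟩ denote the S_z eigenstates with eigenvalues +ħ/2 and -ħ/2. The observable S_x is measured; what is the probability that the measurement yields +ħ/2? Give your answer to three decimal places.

|+x⟩ = (|+z⟩ + |-z⟩)/√2, so ⟨+x|ψ⟩ = (3) / (√2·√29).
P = |3|² / 58 = 9/58.

0.155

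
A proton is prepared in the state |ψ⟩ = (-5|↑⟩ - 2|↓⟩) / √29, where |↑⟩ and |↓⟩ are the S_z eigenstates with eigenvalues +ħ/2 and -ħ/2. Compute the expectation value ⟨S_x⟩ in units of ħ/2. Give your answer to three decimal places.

⟨σ_x⟩ = 2 Re(a* b)/(|a|²+|b|²) with a = -5, b = -2.
a* b = 10, so ⟨σ_x⟩ = 20/29.
⟨S_x⟩ = (ħ/2)·⟨σ_x⟩.

0.690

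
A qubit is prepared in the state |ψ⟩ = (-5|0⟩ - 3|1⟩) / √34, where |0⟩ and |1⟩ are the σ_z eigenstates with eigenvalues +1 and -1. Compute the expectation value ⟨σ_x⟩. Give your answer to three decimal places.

⟨σ_x⟩ = 2 Re(a* b)/(|a|²+|b|²) with a = -5, b = -3.
a* b = 15, so ⟨σ_x⟩ = 30/34.

0.882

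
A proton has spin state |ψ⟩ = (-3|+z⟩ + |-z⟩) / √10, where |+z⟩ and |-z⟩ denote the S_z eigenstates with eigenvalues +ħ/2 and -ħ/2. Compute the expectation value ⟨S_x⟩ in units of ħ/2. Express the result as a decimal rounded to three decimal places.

-0.600

⟨σ_x⟩ = 2 Re(a* b)/(|a|²+|b|²) with a = -3, b = 1.
a* b = -3, so ⟨σ_x⟩ = -6/10.
⟨S_x⟩ = (ħ/2)·⟨σ_x⟩.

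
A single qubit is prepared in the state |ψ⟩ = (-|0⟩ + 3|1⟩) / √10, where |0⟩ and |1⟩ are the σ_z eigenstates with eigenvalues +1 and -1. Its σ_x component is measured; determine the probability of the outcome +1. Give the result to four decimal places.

0.2000

|+x⟩ = (|0⟩ + |1⟩)/√2, so ⟨+x|ψ⟩ = (2) / (√2·√10).
P = |2|² / 20 = 4/20.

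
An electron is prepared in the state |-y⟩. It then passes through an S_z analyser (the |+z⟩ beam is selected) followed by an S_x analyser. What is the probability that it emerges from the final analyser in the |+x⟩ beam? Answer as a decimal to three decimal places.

0.250

First analyser (S_z): from |-y⟩, P(|+z⟩) = 1/2.
After stage 1 the state is |+z⟩; P(|+x⟩) = |⟨+x|+z⟩|² = 1/2.
Joint probability = 1/2 × 1/2 = 0.250.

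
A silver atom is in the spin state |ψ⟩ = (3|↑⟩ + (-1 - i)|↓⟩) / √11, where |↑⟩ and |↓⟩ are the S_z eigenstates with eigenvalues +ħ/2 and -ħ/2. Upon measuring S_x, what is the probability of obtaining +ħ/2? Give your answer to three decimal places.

|+x⟩ = (|↑⟩ + |↓⟩)/√2, so ⟨+x|ψ⟩ = (2 - i) / (√2·√11).
P = |2 - i|² / 22 = 5/22.

0.227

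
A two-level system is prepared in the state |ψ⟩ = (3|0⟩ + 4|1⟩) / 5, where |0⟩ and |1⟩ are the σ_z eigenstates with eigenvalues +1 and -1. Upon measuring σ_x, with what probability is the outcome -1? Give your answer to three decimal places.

|-x⟩ = (|0⟩ - |1⟩)/√2, so ⟨-x|ψ⟩ = (-1) / (√2·5).
P = |-1|² / 50 = 1/50.

0.020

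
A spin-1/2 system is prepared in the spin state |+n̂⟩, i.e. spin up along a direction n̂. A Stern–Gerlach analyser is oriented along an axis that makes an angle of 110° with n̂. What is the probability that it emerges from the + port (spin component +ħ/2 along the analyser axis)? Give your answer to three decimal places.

0.329

For spin-½, the probability of finding spin-up along an axis at angle θ to the initial spin direction is cos²(θ/2); spin-down is sin²(θ/2).
θ = 110°, so P = cos²(55°) ≈ 0.329.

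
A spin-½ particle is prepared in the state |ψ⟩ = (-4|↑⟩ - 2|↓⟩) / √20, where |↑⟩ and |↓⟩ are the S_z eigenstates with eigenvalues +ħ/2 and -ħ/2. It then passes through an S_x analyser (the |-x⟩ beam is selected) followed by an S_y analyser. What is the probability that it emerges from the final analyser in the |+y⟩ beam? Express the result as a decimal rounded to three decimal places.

First analyser (S_x): P(|-x⟩) = |⟨-x|ψ⟩|² = 4/40.
After stage 1 the state is |-x⟩; P(|+y⟩) = |⟨+y|-x⟩|² = 1/2.
Joint probability = 4/40 × 1/2 = 0.050.

0.050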